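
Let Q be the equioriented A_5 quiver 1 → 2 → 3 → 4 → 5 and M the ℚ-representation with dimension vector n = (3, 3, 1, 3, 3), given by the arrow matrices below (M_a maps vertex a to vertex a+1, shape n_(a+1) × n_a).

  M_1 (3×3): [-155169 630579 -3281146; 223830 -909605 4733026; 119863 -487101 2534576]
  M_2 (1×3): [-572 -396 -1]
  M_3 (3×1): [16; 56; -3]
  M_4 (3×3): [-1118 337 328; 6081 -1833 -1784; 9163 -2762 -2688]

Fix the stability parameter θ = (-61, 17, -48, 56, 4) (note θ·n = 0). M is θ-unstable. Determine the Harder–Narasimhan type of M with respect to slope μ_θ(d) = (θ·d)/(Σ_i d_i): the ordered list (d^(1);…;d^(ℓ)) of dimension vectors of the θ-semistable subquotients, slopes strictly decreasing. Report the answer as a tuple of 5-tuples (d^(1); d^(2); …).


Via rank(M_{q-1}∘⋯∘M_p): M ≅ I[1,2]^2, I[1,4], I[4,5]^2, I[5,5].
μ_θ-semistable layers: μ^(1)=56; μ^(2)=30; μ^(3)=17; μ^(4)=4; μ^(5)=-31/2; μ^(6)=-61

((0, 0, 0, 1, 0); (0, 0, 0, 2, 2); (0, 2, 0, 0, 0); (0, 0, 0, 0, 1); (0, 1, 1, 0, 0); (3, 0, 0, 0, 0))


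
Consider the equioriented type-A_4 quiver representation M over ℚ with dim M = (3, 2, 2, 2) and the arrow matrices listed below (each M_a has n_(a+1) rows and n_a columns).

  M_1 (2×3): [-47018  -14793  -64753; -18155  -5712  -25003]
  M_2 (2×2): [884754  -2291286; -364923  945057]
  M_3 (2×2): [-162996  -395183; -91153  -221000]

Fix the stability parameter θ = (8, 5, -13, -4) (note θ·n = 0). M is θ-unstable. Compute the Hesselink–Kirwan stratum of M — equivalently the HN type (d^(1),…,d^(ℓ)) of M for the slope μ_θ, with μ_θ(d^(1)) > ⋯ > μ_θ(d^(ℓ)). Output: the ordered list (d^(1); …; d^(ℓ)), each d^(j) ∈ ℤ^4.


Interval decomposition of M: I[1,1], I[1,2], I[1,4], I[3,4].
HN type (ℓ=5): μ^(1)=8; μ^(2)=13/2; μ^(3)=-1; μ^(4)=-4; μ^(5)=-13

((1, 0, 0, 0); (1, 1, 0, 0); (1, 1, 1, 1); (0, 0, 0, 1); (0, 0, 1, 0))


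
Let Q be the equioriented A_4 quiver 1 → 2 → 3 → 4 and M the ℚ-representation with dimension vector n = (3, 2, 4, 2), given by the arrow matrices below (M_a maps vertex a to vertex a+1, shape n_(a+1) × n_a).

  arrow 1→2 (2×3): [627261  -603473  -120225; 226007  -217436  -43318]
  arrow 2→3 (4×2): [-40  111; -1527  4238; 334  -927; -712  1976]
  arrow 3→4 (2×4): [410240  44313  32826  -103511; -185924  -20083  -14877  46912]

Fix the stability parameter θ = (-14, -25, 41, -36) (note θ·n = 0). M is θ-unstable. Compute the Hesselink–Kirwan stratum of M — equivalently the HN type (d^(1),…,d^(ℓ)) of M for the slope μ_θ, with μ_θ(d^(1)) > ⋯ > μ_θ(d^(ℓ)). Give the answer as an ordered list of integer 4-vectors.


Barcode: M ≅ I[1,1], I[1,4]^2, I[3,3]^2. HN layers by μ_θ (4 steps, strictly decreasing):
  μ^(1)=41; μ^(2)=5/2; μ^(3)=-14; μ^(4)=-39/2

((0, 0, 2, 0); (0, 0, 2, 2); (1, 0, 0, 0); (2, 2, 0, 0))


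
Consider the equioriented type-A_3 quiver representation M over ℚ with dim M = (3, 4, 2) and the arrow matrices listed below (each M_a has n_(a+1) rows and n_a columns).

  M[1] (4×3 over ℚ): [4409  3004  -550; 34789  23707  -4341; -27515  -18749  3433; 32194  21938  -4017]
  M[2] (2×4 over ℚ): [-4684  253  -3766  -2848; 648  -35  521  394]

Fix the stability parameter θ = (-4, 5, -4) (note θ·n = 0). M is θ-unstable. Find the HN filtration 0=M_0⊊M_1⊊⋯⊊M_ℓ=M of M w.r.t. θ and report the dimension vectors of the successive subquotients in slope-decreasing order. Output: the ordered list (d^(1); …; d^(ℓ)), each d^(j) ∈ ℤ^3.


Barcode: M ≅ I[1,2]^2, I[1,3], I[2,3]. HN layers by μ_θ (3 steps, strictly decreasing):
  μ^(1)=5; μ^(2)=1/2; μ^(3)=-4

((0, 2, 0); (0, 2, 2); (3, 0, 0))


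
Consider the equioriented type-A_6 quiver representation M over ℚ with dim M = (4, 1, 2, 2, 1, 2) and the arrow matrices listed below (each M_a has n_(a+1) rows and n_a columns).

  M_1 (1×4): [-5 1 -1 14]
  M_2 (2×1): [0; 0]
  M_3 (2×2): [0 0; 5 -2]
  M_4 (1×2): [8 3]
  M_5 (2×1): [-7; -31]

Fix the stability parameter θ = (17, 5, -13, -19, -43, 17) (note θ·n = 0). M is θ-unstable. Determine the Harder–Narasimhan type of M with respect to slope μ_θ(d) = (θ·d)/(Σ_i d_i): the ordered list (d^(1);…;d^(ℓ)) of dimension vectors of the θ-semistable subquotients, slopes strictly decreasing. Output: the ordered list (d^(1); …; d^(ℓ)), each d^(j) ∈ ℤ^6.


Interval decomposition of M: I[1,1]^3, I[1,2], I[3,3], I[3,6], I[4,4], I[6,6].
HN type (ℓ=5): μ^(1)=17; μ^(2)=11; μ^(3)=-13; μ^(4)=-19; μ^(5)=-25

((3, 0, 0, 0, 0, 2); (1, 1, 0, 0, 0, 0); (0, 0, 1, 0, 0, 0); (0, 0, 0, 1, 0, 0); (0, 0, 1, 1, 1, 0))


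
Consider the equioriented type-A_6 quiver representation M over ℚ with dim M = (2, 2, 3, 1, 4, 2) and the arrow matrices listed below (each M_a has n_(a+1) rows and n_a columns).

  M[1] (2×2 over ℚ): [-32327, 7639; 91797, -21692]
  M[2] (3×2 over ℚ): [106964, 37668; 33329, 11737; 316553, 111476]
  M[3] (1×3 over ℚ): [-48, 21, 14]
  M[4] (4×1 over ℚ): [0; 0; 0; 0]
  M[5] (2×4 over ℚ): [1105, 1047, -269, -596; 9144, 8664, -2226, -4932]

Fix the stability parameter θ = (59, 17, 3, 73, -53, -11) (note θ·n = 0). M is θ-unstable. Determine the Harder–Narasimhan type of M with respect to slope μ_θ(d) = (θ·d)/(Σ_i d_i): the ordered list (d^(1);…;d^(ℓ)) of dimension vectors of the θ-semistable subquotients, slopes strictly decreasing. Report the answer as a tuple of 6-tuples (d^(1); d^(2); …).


Barcode: M ≅ I[1,3], I[1,4], I[3,3], I[5,5]^2, I[5,6]^2. HN layers by μ_θ (5 steps, strictly decreasing):
  μ^(1)=73; μ^(2)=79/3; μ^(3)=3; μ^(4)=-11; μ^(5)=-53

((0, 0, 0, 1, 0, 0); (2, 2, 2, 0, 0, 0); (0, 0, 1, 0, 0, 0); (0, 0, 0, 0, 0, 2); (0, 0, 0, 0, 4, 0))


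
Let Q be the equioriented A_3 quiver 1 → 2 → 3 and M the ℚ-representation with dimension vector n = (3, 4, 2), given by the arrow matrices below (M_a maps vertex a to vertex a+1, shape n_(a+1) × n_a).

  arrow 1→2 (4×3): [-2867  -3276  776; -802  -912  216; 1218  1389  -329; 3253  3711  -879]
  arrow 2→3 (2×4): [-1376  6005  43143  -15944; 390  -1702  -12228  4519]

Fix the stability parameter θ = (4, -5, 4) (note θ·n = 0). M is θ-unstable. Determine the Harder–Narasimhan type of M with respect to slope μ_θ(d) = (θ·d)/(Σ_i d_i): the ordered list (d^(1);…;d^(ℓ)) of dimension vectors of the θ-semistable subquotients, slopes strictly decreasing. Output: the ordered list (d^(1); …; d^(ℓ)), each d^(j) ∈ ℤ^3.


Via rank(M_{q-1}∘⋯∘M_p): M ≅ I[1,1], I[1,3]^2, I[2,2]^2.
μ_θ-semistable layers: μ^(1)=4; μ^(2)=-1/2; μ^(3)=-5

((1, 0, 2); (2, 2, 0); (0, 2, 0))


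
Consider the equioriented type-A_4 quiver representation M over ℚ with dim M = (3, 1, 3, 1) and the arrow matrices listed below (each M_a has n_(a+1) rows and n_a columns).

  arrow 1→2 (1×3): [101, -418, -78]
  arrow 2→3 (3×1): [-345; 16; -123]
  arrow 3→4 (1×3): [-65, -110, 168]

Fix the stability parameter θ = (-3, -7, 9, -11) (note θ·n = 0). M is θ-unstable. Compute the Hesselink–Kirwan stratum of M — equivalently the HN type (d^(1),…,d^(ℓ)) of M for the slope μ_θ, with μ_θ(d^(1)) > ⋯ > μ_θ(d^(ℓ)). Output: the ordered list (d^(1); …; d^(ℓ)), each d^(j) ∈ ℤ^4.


Barcode: M ≅ I[1,1]^2, I[1,4], I[3,3]^2. HN layers by μ_θ (4 steps, strictly decreasing):
  μ^(1)=9; μ^(2)=-1; μ^(3)=-3; μ^(4)=-5

((0, 0, 2, 0); (0, 0, 1, 1); (2, 0, 0, 0); (1, 1, 0, 0))


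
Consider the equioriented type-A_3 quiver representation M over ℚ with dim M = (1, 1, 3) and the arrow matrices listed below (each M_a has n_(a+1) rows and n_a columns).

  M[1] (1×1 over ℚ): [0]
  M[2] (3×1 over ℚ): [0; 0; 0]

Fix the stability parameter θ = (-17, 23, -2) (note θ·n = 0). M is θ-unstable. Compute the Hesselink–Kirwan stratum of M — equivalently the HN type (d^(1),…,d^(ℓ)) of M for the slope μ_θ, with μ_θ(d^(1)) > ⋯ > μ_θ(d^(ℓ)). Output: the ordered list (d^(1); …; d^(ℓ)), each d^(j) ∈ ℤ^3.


Interval decomposition of M: I[1,1], I[2,2], I[3,3]^3.
HN type (ℓ=3): μ^(1)=23; μ^(2)=-2; μ^(3)=-17

((0, 1, 0); (0, 0, 3); (1, 0, 0))


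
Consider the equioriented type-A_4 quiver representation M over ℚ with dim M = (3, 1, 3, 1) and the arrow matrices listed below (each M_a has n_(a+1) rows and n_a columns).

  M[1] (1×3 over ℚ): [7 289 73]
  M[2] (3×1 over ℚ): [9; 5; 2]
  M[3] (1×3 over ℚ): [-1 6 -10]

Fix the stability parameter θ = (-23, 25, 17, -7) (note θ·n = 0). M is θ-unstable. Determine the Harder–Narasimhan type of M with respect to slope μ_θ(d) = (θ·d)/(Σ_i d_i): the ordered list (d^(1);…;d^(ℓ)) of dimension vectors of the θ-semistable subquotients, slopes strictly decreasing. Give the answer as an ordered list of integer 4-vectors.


Barcode: M ≅ I[1,1]^2, I[1,4], I[3,3]^2. HN layers by μ_θ (3 steps, strictly decreasing):
  μ^(1)=17; μ^(2)=35/3; μ^(3)=-23

((0, 0, 2, 0); (0, 1, 1, 1); (3, 0, 0, 0))


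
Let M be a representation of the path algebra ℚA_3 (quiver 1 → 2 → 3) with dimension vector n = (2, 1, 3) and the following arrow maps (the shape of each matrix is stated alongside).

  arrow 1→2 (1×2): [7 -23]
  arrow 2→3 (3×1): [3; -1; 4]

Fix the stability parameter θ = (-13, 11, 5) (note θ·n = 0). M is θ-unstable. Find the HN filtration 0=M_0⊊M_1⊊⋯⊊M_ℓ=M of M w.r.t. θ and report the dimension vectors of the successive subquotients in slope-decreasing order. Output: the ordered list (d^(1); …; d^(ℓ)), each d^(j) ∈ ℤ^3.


Interval decomposition of M: I[1,1], I[1,3], I[3,3]^2.
HN type (ℓ=3): μ^(1)=8; μ^(2)=5; μ^(3)=-13

((0, 1, 1); (0, 0, 2); (2, 0, 0))


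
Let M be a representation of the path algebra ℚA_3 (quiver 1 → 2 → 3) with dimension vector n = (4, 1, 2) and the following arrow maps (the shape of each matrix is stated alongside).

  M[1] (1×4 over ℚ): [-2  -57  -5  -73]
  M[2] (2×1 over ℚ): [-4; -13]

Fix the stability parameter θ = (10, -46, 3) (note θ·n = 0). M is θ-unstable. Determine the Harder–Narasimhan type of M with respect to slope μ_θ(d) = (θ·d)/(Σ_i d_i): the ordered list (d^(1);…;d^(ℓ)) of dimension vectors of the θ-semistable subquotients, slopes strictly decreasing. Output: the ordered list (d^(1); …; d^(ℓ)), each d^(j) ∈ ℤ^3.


Interval decomposition of M: I[1,1]^3, I[1,3], I[3,3].
HN type (ℓ=3): μ^(1)=10; μ^(2)=3; μ^(3)=-18

((3, 0, 0); (0, 0, 2); (1, 1, 0))


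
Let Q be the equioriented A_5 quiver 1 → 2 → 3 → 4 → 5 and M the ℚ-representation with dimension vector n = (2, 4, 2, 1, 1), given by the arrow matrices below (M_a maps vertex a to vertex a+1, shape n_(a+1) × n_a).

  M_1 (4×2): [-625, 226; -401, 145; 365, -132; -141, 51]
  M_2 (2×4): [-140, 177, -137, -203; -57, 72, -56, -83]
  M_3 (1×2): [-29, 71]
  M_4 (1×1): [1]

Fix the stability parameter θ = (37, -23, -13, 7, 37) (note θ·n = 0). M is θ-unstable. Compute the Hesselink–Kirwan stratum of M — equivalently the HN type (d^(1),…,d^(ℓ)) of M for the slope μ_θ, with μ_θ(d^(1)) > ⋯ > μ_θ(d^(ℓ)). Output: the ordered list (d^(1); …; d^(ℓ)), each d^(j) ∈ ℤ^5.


Interval decomposition of M: I[1,3], I[1,5], I[2,2]^2.
HN type (ℓ=4): μ^(1)=37; μ^(2)=7; μ^(3)=1/3; μ^(4)=-23

((0, 0, 0, 0, 1); (0, 0, 0, 1, 0); (2, 2, 2, 0, 0); (0, 2, 0, 0, 0))


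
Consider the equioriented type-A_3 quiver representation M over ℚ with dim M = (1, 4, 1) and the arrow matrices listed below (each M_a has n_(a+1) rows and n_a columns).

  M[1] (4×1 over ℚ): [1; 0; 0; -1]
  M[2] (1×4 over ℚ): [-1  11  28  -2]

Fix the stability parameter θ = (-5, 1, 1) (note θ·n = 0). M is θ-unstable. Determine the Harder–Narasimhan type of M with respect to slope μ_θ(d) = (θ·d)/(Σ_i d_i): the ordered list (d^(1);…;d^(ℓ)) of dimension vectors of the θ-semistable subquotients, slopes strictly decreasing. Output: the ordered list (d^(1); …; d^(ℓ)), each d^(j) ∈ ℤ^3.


Interval decomposition of M: I[1,3], I[2,2]^3.
HN type (ℓ=2): μ^(1)=1; μ^(2)=-5

((0, 4, 1); (1, 0, 0))


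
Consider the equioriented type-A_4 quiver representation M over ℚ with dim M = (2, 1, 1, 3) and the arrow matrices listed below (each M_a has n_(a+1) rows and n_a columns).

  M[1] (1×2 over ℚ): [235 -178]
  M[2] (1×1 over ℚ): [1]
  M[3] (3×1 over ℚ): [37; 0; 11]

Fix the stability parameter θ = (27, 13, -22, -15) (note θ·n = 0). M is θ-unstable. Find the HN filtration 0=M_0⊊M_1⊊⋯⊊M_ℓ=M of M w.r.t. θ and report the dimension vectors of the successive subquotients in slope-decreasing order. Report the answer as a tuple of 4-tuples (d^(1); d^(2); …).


Barcode: M ≅ I[1,1], I[1,4], I[4,4]^2. HN layers by μ_θ (3 steps, strictly decreasing):
  μ^(1)=27; μ^(2)=3/4; μ^(3)=-15

((1, 0, 0, 0); (1, 1, 1, 1); (0, 0, 0, 2))


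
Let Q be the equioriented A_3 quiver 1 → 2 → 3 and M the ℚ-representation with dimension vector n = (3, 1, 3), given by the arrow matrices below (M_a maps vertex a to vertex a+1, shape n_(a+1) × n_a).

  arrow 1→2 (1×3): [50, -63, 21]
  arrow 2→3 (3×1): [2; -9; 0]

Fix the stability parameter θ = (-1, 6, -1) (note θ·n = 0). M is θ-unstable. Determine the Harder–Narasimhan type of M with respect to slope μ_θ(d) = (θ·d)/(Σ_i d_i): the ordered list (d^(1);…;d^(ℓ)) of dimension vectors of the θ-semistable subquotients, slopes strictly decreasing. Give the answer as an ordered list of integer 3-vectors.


Via rank(M_{q-1}∘⋯∘M_p): M ≅ I[1,1]^2, I[1,3], I[3,3]^2.
μ_θ-semistable layers: μ^(1)=5/2; μ^(2)=-1

((0, 1, 1); (3, 0, 2))


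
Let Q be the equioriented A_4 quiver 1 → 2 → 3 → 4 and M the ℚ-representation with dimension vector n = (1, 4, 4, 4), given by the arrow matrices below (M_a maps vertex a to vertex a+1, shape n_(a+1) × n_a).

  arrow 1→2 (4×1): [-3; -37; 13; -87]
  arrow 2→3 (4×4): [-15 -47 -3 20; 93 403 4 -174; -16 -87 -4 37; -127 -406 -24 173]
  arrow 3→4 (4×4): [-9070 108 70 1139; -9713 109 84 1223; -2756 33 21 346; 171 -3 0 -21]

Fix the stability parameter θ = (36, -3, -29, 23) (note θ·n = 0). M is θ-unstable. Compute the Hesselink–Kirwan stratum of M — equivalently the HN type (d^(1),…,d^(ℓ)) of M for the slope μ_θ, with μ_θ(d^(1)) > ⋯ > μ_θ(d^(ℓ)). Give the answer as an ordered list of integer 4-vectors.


Barcode: M ≅ I[1,4], I[2,3], I[2,4]^2, I[4,4]. HN layers by μ_θ (3 steps, strictly decreasing):
  μ^(1)=23; μ^(2)=4/3; μ^(3)=-16

((0, 0, 0, 4); (1, 1, 1, 0); (0, 3, 3, 0))


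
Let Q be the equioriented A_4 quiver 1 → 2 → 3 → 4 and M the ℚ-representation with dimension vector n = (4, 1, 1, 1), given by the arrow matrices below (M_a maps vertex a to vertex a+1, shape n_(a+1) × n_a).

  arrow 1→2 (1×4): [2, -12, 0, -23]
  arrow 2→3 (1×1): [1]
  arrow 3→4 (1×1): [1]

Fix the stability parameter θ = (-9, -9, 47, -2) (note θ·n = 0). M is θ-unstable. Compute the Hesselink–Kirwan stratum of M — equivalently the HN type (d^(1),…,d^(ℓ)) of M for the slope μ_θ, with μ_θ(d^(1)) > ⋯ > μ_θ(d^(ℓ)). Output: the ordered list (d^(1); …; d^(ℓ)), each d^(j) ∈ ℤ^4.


Interval decomposition of M: I[1,1]^3, I[1,4].
HN type (ℓ=2): μ^(1)=45/2; μ^(2)=-9

((0, 0, 1, 1); (4, 1, 0, 0))


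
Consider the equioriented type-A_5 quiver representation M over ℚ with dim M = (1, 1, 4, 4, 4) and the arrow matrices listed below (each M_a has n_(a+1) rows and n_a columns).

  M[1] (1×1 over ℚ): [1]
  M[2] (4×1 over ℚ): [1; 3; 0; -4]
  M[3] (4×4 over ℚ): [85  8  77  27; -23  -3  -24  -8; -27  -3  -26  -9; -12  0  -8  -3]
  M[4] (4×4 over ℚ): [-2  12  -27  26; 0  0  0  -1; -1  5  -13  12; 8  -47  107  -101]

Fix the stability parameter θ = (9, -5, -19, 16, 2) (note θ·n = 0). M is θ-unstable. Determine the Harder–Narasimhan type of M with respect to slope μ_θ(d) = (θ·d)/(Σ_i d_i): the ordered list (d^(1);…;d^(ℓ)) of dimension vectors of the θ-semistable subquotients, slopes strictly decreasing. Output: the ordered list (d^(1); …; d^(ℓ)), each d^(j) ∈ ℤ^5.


Barcode: M ≅ I[1,5], I[3,5]^3. HN layers by μ_θ (3 steps, strictly decreasing):
  μ^(1)=9; μ^(2)=-5; μ^(3)=-19

((0, 0, 0, 4, 4); (1, 1, 1, 0, 0); (0, 0, 3, 0, 0))


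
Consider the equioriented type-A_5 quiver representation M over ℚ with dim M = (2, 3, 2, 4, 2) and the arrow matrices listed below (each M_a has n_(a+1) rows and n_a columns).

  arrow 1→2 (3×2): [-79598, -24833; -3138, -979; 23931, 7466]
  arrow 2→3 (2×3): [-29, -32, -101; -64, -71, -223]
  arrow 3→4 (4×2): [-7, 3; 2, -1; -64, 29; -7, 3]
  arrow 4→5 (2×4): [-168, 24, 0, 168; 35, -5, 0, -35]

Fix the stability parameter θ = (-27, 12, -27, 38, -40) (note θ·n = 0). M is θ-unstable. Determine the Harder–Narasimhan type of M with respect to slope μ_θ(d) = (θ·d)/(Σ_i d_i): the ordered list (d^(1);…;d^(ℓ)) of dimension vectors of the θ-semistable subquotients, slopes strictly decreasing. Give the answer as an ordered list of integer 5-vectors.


Barcode: M ≅ I[1,4], I[1,5], I[2,2], I[4,4]^2, I[5,5]. HN layers by μ_θ (6 steps, strictly decreasing):
  μ^(1)=38; μ^(2)=12; μ^(3)=-1; μ^(4)=-15/2; μ^(5)=-27; μ^(6)=-40

((0, 0, 0, 3, 0); (0, 1, 0, 0, 0); (0, 0, 0, 1, 1); (0, 2, 2, 0, 0); (2, 0, 0, 0, 0); (0, 0, 0, 0, 1))


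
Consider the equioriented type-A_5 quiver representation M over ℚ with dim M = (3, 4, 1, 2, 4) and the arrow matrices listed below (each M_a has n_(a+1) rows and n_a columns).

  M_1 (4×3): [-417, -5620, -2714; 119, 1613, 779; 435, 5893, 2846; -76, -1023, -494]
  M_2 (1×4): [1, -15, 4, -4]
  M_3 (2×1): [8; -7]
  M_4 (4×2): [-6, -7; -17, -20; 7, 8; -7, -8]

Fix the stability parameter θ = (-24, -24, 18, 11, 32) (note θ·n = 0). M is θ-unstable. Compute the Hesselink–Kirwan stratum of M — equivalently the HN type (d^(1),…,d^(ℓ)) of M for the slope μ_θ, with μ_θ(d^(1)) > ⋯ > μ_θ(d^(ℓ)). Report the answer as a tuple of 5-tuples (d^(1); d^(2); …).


Via rank(M_{q-1}∘⋯∘M_p): M ≅ I[1,2]^2, I[1,5], I[2,2], I[4,5], I[5,5]^2.
μ_θ-semistable layers: μ^(1)=32; μ^(2)=29/2; μ^(3)=11; μ^(4)=-24

((0, 0, 0, 0, 4); (0, 0, 1, 1, 0); (0, 0, 0, 1, 0); (3, 4, 0, 0, 0))


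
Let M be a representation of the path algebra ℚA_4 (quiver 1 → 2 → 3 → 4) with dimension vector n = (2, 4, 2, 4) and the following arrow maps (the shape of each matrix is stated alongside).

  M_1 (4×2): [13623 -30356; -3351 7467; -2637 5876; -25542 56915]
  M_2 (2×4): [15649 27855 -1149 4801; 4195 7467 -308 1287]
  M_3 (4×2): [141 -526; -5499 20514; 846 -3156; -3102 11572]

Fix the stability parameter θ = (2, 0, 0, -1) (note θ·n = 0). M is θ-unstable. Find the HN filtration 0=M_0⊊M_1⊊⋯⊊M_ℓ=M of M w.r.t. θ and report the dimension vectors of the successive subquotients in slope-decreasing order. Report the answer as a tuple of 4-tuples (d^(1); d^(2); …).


Via rank(M_{q-1}∘⋯∘M_p): M ≅ I[1,3], I[1,4], I[2,2]^2, I[4,4]^3.
μ_θ-semistable layers: μ^(1)=2/3; μ^(2)=1/4; μ^(3)=0; μ^(4)=-1

((1, 1, 1, 0); (1, 1, 1, 1); (0, 2, 0, 0); (0, 0, 0, 3))


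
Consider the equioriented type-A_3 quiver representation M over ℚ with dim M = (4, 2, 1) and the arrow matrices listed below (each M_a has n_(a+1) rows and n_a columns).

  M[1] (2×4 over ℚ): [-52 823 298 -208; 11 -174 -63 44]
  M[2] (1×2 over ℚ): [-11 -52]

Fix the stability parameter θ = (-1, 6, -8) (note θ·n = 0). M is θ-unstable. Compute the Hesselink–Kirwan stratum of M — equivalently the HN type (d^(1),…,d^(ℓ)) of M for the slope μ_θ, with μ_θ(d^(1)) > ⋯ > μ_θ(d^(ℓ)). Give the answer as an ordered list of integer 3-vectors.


Via rank(M_{q-1}∘⋯∘M_p): M ≅ I[1,1]^2, I[1,2], I[1,3].
μ_θ-semistable layers: μ^(1)=6; μ^(2)=-1

((0, 1, 0); (4, 1, 1))


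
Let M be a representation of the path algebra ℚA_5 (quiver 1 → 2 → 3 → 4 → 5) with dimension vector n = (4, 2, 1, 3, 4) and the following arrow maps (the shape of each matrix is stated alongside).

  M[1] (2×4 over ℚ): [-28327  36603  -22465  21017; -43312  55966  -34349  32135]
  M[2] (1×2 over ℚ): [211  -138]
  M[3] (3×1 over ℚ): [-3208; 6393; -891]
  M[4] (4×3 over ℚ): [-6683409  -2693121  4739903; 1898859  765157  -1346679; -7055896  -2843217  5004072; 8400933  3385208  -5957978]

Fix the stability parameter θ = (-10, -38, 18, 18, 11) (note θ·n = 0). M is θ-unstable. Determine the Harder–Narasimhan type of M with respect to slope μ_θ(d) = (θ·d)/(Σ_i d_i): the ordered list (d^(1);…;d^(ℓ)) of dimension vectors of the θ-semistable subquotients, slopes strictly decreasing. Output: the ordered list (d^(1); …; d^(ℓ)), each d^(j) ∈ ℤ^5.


Interval decomposition of M: I[1,1]^2, I[1,2], I[1,5], I[4,5]^2, I[5,5].
HN type (ℓ=5): μ^(1)=47/3; μ^(2)=29/2; μ^(3)=11; μ^(4)=-10; μ^(5)=-24

((0, 0, 1, 1, 1); (0, 0, 0, 2, 2); (0, 0, 0, 0, 1); (2, 0, 0, 0, 0); (2, 2, 0, 0, 0))


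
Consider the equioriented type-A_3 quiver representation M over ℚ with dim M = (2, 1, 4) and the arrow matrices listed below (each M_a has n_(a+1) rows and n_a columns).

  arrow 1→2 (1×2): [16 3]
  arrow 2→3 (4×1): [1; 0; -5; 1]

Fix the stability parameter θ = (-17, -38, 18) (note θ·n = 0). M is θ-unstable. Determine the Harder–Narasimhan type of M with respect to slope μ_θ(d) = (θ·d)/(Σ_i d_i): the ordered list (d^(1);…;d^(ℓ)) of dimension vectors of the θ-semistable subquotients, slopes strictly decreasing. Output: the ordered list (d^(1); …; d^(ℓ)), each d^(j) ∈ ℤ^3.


Barcode: M ≅ I[1,1], I[1,3], I[3,3]^3. HN layers by μ_θ (3 steps, strictly decreasing):
  μ^(1)=18; μ^(2)=-17; μ^(3)=-55/2

((0, 0, 4); (1, 0, 0); (1, 1, 0))


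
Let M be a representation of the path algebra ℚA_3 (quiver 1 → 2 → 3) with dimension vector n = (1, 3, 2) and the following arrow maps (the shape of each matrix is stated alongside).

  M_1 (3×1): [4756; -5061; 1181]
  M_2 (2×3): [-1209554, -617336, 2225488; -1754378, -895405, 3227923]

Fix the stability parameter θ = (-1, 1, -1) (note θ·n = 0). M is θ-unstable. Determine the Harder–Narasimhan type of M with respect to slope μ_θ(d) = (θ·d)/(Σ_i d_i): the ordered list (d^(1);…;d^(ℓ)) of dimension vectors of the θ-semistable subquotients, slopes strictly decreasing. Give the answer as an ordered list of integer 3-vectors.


Via rank(M_{q-1}∘⋯∘M_p): M ≅ I[1,2], I[2,3]^2.
μ_θ-semistable layers: μ^(1)=1; μ^(2)=0; μ^(3)=-1

((0, 1, 0); (0, 2, 2); (1, 0, 0))


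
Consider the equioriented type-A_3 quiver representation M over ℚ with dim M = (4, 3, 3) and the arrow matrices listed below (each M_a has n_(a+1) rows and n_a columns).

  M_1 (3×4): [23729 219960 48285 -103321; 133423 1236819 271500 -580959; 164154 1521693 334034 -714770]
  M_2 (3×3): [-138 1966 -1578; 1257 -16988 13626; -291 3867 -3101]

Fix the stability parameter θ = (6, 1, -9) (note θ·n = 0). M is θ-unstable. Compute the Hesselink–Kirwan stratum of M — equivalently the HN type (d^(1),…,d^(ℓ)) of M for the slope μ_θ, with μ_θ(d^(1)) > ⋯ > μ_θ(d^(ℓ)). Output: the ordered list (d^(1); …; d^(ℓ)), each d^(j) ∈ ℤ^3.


Via rank(M_{q-1}∘⋯∘M_p): M ≅ I[1,1], I[1,2], I[1,3]^2, I[3,3].
μ_θ-semistable layers: μ^(1)=6; μ^(2)=7/2; μ^(3)=-2/3; μ^(4)=-9

((1, 0, 0); (1, 1, 0); (2, 2, 2); (0, 0, 1))


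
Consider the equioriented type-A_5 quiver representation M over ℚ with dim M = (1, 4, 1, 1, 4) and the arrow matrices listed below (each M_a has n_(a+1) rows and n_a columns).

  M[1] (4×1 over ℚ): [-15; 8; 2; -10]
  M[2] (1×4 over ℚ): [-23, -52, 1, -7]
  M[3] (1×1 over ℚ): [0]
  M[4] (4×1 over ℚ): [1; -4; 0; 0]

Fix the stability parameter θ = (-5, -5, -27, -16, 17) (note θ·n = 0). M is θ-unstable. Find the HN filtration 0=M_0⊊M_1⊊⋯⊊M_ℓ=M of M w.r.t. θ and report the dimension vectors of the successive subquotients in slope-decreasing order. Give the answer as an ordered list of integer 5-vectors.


Barcode: M ≅ I[1,3], I[2,2]^3, I[4,5], I[5,5]^3. HN layers by μ_θ (4 steps, strictly decreasing):
  μ^(1)=17; μ^(2)=-5; μ^(3)=-37/3; μ^(4)=-16

((0, 0, 0, 0, 4); (0, 3, 0, 0, 0); (1, 1, 1, 0, 0); (0, 0, 0, 1, 0))


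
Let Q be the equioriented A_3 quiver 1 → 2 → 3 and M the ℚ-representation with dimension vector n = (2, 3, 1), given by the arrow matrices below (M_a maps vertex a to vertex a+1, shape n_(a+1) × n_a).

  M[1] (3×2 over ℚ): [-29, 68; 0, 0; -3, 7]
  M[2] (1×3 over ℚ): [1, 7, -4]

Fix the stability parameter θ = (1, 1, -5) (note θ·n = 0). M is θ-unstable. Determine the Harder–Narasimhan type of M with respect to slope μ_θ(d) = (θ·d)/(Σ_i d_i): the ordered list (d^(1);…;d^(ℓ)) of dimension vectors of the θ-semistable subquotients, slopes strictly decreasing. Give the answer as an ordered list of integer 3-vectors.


Via rank(M_{q-1}∘⋯∘M_p): M ≅ I[1,2], I[1,3], I[2,2].
μ_θ-semistable layers: μ^(1)=1; μ^(2)=-1

((1, 2, 0); (1, 1, 1))


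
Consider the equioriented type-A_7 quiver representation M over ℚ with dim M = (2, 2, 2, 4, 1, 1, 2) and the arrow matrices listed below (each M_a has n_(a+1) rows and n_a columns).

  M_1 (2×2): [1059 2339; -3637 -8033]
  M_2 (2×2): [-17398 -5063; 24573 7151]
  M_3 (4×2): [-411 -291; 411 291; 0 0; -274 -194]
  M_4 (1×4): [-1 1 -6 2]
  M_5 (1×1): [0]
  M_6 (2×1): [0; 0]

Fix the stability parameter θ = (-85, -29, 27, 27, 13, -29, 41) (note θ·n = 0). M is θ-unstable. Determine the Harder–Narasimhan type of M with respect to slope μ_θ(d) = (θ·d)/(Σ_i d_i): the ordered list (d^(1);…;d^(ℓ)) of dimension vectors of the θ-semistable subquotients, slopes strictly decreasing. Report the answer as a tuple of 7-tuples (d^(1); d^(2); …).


Barcode: M ≅ I[1,3], I[1,5], I[4,4]^3, I[6,6], I[7,7]^2. HN layers by μ_θ (5 steps, strictly decreasing):
  μ^(1)=41; μ^(2)=27; μ^(3)=67/3; μ^(4)=-29; μ^(5)=-85

((0, 0, 0, 0, 0, 0, 2); (0, 0, 1, 3, 0, 0, 0); (0, 0, 1, 1, 1, 0, 0); (0, 2, 0, 0, 0, 1, 0); (2, 0, 0, 0, 0, 0, 0))


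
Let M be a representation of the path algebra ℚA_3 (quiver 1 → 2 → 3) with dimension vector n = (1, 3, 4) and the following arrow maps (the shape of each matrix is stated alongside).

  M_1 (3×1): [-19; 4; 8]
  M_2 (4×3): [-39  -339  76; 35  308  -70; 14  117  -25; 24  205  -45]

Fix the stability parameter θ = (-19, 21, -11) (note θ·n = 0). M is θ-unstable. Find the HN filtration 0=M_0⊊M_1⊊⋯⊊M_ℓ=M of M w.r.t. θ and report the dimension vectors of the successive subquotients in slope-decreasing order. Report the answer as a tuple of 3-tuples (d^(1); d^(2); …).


Interval decomposition of M: I[1,3], I[2,3]^2, I[3,3].
HN type (ℓ=3): μ^(1)=5; μ^(2)=-11; μ^(3)=-19

((0, 3, 3); (0, 0, 1); (1, 0, 0))


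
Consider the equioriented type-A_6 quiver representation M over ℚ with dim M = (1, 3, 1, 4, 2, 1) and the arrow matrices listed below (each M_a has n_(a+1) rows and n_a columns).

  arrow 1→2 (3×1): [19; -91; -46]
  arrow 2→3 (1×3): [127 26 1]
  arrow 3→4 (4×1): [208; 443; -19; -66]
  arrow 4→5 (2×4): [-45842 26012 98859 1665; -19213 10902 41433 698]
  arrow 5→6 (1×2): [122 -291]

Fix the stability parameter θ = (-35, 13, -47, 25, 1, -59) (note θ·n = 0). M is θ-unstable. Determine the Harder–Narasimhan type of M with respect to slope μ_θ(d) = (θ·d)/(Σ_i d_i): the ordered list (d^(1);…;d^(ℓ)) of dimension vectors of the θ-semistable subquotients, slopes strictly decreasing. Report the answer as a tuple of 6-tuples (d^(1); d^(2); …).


Barcode: M ≅ I[1,6], I[2,2]^2, I[4,4]^2, I[4,5]. HN layers by μ_θ (5 steps, strictly decreasing):
  μ^(1)=25; μ^(2)=13; μ^(3)=-11; μ^(4)=-17; μ^(5)=-35

((0, 0, 0, 2, 0, 0); (0, 2, 0, 1, 1, 0); (0, 0, 0, 1, 1, 1); (0, 1, 1, 0, 0, 0); (1, 0, 0, 0, 0, 0))


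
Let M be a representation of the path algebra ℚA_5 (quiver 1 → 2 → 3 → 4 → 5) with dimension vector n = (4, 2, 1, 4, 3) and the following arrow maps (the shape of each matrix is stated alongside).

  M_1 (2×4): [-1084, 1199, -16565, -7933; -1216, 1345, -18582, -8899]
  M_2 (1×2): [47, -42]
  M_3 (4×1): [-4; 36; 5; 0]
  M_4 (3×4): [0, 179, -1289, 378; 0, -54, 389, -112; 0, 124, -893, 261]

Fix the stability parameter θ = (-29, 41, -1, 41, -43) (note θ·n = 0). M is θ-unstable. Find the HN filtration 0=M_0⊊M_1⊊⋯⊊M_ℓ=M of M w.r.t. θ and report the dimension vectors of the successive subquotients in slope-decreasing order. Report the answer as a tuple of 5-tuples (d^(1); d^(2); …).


Interval decomposition of M: I[1,1]^2, I[1,2], I[1,5], I[4,4], I[4,5]^2.
HN type (ℓ=4): μ^(1)=41; μ^(2)=19/2; μ^(3)=-1; μ^(4)=-29

((0, 1, 0, 1, 0); (0, 1, 1, 1, 1); (0, 0, 0, 2, 2); (4, 0, 0, 0, 0))


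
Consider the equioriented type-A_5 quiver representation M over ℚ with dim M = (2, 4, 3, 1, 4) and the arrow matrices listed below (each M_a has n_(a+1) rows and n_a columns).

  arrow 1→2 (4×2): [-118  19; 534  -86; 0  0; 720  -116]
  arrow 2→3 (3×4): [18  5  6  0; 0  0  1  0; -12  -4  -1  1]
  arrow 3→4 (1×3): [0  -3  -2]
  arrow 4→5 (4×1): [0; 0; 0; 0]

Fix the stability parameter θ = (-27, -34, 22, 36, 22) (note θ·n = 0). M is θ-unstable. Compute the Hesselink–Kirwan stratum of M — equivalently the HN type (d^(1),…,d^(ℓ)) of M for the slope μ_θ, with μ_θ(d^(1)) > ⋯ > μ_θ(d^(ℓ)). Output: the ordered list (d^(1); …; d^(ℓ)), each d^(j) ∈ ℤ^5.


Barcode: M ≅ I[1,2], I[1,3], I[2,3], I[2,4], I[5,5]^4. HN layers by μ_θ (4 steps, strictly decreasing):
  μ^(1)=36; μ^(2)=22; μ^(3)=-61/2; μ^(4)=-34

((0, 0, 0, 1, 0); (0, 0, 3, 0, 4); (2, 2, 0, 0, 0); (0, 2, 0, 0, 0))


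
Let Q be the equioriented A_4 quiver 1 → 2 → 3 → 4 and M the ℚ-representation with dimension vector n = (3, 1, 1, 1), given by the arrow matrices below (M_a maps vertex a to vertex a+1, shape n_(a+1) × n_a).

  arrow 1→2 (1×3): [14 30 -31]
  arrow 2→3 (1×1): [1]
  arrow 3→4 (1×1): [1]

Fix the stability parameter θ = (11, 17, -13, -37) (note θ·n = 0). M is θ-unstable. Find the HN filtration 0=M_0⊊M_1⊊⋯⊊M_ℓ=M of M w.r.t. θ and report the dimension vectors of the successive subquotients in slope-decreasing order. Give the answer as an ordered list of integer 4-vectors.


Via rank(M_{q-1}∘⋯∘M_p): M ≅ I[1,1]^2, I[1,4].
μ_θ-semistable layers: μ^(1)=11; μ^(2)=-11/2

((2, 0, 0, 0); (1, 1, 1, 1))


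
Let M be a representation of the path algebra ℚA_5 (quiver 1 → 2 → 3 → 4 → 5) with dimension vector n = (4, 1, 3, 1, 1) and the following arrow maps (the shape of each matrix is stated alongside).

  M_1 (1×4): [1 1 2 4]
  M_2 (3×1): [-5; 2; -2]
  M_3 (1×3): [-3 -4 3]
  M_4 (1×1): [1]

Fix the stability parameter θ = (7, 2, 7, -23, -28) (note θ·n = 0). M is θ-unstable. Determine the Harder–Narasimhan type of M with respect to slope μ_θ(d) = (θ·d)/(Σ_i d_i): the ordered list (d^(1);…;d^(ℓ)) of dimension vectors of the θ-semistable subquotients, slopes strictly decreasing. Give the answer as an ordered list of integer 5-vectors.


Via rank(M_{q-1}∘⋯∘M_p): M ≅ I[1,1]^3, I[1,5], I[3,3]^2.
μ_θ-semistable layers: μ^(1)=7; μ^(2)=-7

((3, 0, 2, 0, 0); (1, 1, 1, 1, 1))


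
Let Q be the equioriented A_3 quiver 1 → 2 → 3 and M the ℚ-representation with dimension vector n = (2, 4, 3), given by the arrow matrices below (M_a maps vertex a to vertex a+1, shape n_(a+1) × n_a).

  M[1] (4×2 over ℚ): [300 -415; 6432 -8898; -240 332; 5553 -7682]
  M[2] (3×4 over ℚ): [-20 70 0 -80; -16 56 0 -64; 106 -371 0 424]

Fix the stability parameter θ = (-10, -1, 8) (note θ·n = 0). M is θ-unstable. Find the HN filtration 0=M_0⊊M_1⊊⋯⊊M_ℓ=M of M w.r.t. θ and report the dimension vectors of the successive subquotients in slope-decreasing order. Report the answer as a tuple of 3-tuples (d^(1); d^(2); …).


Interval decomposition of M: I[1,2]^2, I[2,2], I[2,3], I[3,3]^2.
HN type (ℓ=3): μ^(1)=8; μ^(2)=-1; μ^(3)=-10

((0, 0, 3); (0, 4, 0); (2, 0, 0))


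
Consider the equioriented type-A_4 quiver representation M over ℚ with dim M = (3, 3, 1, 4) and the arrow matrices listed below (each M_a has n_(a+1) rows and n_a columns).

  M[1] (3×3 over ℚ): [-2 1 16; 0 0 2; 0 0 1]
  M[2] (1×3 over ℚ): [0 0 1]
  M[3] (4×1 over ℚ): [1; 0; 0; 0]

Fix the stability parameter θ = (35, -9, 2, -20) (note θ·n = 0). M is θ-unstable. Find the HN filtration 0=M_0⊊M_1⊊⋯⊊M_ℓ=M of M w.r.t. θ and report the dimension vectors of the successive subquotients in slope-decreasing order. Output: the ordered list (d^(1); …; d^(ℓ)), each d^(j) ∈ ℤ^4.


Barcode: M ≅ I[1,1], I[1,2], I[1,4], I[2,2], I[4,4]^3. HN layers by μ_θ (5 steps, strictly decreasing):
  μ^(1)=35; μ^(2)=13; μ^(3)=2; μ^(4)=-9; μ^(5)=-20

((1, 0, 0, 0); (1, 1, 0, 0); (1, 1, 1, 1); (0, 1, 0, 0); (0, 0, 0, 3))


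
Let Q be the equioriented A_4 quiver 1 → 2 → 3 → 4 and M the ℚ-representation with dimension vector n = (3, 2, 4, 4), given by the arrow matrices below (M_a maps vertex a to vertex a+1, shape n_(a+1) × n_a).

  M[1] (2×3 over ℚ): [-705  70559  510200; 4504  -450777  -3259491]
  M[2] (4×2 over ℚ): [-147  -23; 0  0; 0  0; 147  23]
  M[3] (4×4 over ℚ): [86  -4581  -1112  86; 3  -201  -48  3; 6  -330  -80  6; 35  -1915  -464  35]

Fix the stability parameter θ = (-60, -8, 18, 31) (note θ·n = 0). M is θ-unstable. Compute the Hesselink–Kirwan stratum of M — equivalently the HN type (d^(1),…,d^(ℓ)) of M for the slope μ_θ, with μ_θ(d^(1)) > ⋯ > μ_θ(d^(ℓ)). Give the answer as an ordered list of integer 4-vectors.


Via rank(M_{q-1}∘⋯∘M_p): M ≅ I[1,1], I[1,2], I[1,3], I[3,4]^3, I[4,4].
μ_θ-semistable layers: μ^(1)=31; μ^(2)=18; μ^(3)=-8; μ^(4)=-60

((0, 0, 0, 4); (0, 0, 4, 0); (0, 2, 0, 0); (3, 0, 0, 0))


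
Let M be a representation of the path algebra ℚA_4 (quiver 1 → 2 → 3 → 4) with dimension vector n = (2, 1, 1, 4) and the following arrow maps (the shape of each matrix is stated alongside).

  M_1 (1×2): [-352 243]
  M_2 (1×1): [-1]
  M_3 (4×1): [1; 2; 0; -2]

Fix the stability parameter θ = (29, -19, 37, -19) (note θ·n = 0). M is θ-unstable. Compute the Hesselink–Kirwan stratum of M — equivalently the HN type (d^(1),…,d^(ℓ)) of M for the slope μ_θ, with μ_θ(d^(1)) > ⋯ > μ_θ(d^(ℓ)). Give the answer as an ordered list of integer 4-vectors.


Interval decomposition of M: I[1,1], I[1,4], I[4,4]^3.
HN type (ℓ=4): μ^(1)=29; μ^(2)=9; μ^(3)=5; μ^(4)=-19

((1, 0, 0, 0); (0, 0, 1, 1); (1, 1, 0, 0); (0, 0, 0, 3))


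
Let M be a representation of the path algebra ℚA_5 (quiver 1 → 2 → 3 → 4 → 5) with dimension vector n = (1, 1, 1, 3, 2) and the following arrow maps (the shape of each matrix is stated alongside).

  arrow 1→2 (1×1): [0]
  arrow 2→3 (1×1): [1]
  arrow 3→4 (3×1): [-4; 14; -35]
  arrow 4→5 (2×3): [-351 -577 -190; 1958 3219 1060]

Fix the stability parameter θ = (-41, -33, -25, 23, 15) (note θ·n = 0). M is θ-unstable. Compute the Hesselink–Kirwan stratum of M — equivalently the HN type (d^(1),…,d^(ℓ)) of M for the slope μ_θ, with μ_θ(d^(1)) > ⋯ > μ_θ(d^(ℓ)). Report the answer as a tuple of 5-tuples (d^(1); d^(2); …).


Interval decomposition of M: I[1,1], I[2,5], I[4,4], I[4,5].
HN type (ℓ=5): μ^(1)=23; μ^(2)=19; μ^(3)=-25; μ^(4)=-33; μ^(5)=-41

((0, 0, 0, 1, 0); (0, 0, 0, 2, 2); (0, 0, 1, 0, 0); (0, 1, 0, 0, 0); (1, 0, 0, 0, 0))


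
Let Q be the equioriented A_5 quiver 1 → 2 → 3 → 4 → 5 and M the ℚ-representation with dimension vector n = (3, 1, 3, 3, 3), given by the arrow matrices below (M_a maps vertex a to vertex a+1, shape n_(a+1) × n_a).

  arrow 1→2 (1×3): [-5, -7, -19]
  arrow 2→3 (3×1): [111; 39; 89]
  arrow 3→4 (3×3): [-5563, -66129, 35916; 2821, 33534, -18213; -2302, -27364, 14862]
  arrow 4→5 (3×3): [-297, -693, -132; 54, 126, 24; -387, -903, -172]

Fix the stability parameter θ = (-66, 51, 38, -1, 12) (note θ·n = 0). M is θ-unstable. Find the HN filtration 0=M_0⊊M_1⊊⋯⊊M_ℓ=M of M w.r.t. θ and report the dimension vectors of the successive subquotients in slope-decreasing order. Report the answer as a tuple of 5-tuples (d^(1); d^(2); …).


Via rank(M_{q-1}∘⋯∘M_p): M ≅ I[1,1]^2, I[1,3], I[3,4], I[3,5], I[4,4], I[5,5]^2.
μ_θ-semistable layers: μ^(1)=89/2; μ^(2)=37/2; μ^(3)=49/3; μ^(4)=12; μ^(5)=-1; μ^(6)=-66

((0, 1, 1, 0, 0); (0, 0, 1, 1, 0); (0, 0, 1, 1, 1); (0, 0, 0, 0, 2); (0, 0, 0, 1, 0); (3, 0, 0, 0, 0))


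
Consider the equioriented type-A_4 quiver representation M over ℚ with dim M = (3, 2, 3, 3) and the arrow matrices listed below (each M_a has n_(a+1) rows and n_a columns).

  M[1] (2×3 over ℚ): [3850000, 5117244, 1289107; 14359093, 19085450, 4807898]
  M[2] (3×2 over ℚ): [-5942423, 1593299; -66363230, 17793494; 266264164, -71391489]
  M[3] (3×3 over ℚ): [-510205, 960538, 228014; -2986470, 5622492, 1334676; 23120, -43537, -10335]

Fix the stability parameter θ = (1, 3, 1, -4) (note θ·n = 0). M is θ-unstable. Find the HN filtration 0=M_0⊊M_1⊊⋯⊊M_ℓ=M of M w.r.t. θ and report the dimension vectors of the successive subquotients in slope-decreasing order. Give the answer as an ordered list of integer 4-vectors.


Interval decomposition of M: I[1,1], I[1,4]^2, I[3,3], I[4,4].
HN type (ℓ=3): μ^(1)=1; μ^(2)=1/4; μ^(3)=-4

((1, 0, 1, 0); (2, 2, 2, 2); (0, 0, 0, 1))


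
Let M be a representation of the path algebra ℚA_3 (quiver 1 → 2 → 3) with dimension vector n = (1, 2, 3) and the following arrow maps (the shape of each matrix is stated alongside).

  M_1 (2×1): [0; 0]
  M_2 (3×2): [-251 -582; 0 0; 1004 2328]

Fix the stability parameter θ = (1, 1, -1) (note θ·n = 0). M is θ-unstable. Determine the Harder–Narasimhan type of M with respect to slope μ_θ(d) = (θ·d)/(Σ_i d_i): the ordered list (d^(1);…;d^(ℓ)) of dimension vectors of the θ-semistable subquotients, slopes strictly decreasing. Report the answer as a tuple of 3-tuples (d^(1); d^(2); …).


Barcode: M ≅ I[1,1], I[2,2], I[2,3], I[3,3]^2. HN layers by μ_θ (3 steps, strictly decreasing):
  μ^(1)=1; μ^(2)=0; μ^(3)=-1

((1, 1, 0); (0, 1, 1); (0, 0, 2))


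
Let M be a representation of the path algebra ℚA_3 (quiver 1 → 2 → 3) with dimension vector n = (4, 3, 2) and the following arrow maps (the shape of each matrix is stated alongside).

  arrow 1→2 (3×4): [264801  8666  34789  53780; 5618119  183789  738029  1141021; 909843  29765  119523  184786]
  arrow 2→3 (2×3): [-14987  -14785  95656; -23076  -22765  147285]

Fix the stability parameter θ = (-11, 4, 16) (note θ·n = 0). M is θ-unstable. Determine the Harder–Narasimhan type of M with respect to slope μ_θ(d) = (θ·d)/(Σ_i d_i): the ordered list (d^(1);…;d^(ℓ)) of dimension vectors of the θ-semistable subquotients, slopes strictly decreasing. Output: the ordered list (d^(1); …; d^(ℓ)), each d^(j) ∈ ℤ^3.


Interval decomposition of M: I[1,1], I[1,2], I[1,3]^2.
HN type (ℓ=3): μ^(1)=16; μ^(2)=4; μ^(3)=-11

((0, 0, 2); (0, 3, 0); (4, 0, 0))


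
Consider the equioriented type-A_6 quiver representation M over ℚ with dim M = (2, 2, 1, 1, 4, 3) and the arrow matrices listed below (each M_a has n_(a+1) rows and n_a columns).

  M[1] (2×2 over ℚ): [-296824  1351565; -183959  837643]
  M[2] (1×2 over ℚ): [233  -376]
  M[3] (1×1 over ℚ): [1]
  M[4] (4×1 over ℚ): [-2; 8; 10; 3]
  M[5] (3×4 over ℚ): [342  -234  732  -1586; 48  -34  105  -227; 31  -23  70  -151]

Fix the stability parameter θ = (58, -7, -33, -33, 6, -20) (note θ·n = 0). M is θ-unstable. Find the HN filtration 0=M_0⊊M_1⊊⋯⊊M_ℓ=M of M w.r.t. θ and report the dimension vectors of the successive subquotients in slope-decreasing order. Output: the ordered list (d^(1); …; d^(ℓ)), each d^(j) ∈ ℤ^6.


Via rank(M_{q-1}∘⋯∘M_p): M ≅ I[1,2], I[1,6], I[5,5], I[5,6]^2.
μ_θ-semistable layers: μ^(1)=51/2; μ^(2)=6; μ^(3)=-29/6; μ^(4)=-7

((1, 1, 0, 0, 0, 0); (0, 0, 0, 0, 1, 0); (1, 1, 1, 1, 1, 1); (0, 0, 0, 0, 2, 2))
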